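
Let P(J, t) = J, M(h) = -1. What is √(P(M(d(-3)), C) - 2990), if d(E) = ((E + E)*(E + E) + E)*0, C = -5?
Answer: I*√2991 ≈ 54.69*I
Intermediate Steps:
d(E) = 0 (d(E) = ((2*E)*(2*E) + E)*0 = (4*E² + E)*0 = (E + 4*E²)*0 = 0)
√(P(M(d(-3)), C) - 2990) = √(-1 - 2990) = √(-2991) = I*√2991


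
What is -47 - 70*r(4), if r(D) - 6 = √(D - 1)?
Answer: -467 - 70*√3 ≈ -588.24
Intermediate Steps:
r(D) = 6 + √(-1 + D) (r(D) = 6 + √(D - 1) = 6 + √(-1 + D))
-47 - 70*r(4) = -47 - 70*(6 + √(-1 + 4)) = -47 - 70*(6 + √3) = -47 + (-420 - 70*√3) = -467 - 70*√3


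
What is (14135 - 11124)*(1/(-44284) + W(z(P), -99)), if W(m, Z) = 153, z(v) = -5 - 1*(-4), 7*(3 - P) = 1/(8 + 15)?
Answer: 20400882961/44284 ≈ 4.6068e+5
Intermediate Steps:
P = 482/161 (P = 3 - 1/(7*(8 + 15)) = 3 - ⅐/23 = 3 - ⅐*1/23 = 3 - 1/161 = 482/161 ≈ 2.9938)
z(v) = -1 (z(v) = -5 + 4 = -1)
(14135 - 11124)*(1/(-44284) + W(z(P), -99)) = (14135 - 11124)*(1/(-44284) + 153) = 3011*(-1/44284 + 153) = 3011*(6775451/44284) = 20400882961/44284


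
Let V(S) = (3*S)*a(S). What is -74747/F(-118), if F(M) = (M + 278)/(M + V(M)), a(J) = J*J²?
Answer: -4347533754787/16 ≈ -2.7172e+11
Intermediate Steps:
a(J) = J³
V(S) = 3*S⁴ (V(S) = (3*S)*S³ = 3*S⁴)
F(M) = (278 + M)/(M + 3*M⁴) (F(M) = (M + 278)/(M + 3*M⁴) = (278 + M)/(M + 3*M⁴))
-74747/F(-118) = -74747*(-118 + 3*(-118)⁴)/(278 - 118) = -74747/(160/(-118 + 3*193877776)) = -74747/(160/(-118 + 581633328)) = -74747/(160/581633210) = -74747/((1/581633210)*160) = -74747/16/58163321 = -74747*58163321/16 = -4347533754787/16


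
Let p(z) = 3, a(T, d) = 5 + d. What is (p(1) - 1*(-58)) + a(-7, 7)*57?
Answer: 745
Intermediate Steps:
(p(1) - 1*(-58)) + a(-7, 7)*57 = (3 - 1*(-58)) + (5 + 7)*57 = (3 + 58) + 12*57 = 61 + 684 = 745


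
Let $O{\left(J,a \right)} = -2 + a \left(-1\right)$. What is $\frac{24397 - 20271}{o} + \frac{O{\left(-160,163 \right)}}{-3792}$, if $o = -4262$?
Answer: $- \frac{2490427}{2693584} \approx -0.92458$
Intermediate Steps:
$O{\left(J,a \right)} = -2 - a$
$\frac{24397 - 20271}{o} + \frac{O{\left(-160,163 \right)}}{-3792} = \frac{24397 - 20271}{-4262} + \frac{-2 - 163}{-3792} = \left(24397 - 20271\right) \left(- \frac{1}{4262}\right) + \left(-2 - 163\right) \left(- \frac{1}{3792}\right) = 4126 \left(- \frac{1}{4262}\right) - - \frac{55}{1264} = - \frac{2063}{2131} + \frac{55}{1264} = - \frac{2490427}{2693584}$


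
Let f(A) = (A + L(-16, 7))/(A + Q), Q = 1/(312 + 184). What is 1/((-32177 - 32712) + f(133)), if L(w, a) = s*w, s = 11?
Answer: -65969/4280683769 ≈ -1.5411e-5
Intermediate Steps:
L(w, a) = 11*w
Q = 1/496 ≈ 0.0020161
f(A) = (-176 + A)/(1/496 + A) (f(A) = (A + 11*(-16))/(A + 1/496) = (A - 176)/(1/496 + A) = (-176 + A)/(1/496 + A))
1/((-32177 - 32712) + f(133)) = 1/((-32177 - 32712) + 496*(-176 + 133)/(1 + 496*133)) = 1/(-64889 + 496*(-43)/(1 + 65968)) = 1/(-64889 + 496*(-43)/65969) = 1/(-64889 + 496*(1/65969)*(-43)) = 1/(-64889 - 21328/65969) = 1/(-4280683769/65969) = -65969/4280683769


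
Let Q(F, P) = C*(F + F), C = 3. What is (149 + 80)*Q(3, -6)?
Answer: 4122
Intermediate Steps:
Q(F, P) = 6*F (Q(F, P) = 3*(F + F) = 3*(2*F) = 6*F)
(149 + 80)*Q(3, -6) = (149 + 80)*(6*3) = 229*18 = 4122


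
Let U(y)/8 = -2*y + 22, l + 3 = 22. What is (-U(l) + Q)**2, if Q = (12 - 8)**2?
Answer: 20736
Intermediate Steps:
l = 19 (l = -3 + 22 = 19)
Q = 16 (Q = 4**2 = 16)
U(y) = 176 - 16*y (U(y) = 8*(-2*y + 22) = 8*(22 - 2*y) = 176 - 16*y)
(-U(l) + Q)**2 = (-(176 - 16*19) + 16)**2 = (-(176 - 304) + 16)**2 = (-1*(-128) + 16)**2 = (128 + 16)**2 = 144**2 = 20736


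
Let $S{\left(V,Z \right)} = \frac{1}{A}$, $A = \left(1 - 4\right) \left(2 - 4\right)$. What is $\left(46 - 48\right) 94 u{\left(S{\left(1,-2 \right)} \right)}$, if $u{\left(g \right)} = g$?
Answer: $- \frac{94}{3} \approx -31.333$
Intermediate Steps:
$A = 6$ ($A = \left(-3\right) \left(-2\right) = 6$)
$S{\left(V,Z \right)} = \frac{1}{6}$
$\left(46 - 48\right) 94 u{\left(S{\left(1,-2 \right)} \right)} = \left(46 - 48\right) 94 \cdot \frac{1}{6} = \left(-2\right) 94 \cdot \frac{1}{6} = \left(-188\right) \frac{1}{6} = - \frac{94}{3}$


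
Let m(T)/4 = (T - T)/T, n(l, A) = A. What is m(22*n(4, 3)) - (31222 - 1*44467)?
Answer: 13245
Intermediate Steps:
m(T) = 0 (m(T) = 4*((T - T)/T) = 4*(0/T) = 4*0 = 0)
m(22*n(4, 3)) - (31222 - 1*44467) = 0 - (31222 - 1*44467) = 0 - (31222 - 44467) = 0 - 1*(-13245) = 0 + 13245 = 13245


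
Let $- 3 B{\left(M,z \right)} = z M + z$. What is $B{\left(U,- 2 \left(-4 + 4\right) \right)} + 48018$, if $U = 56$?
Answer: $48018$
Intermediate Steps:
$B{\left(M,z \right)} = - \frac{z}{3} - \frac{M z}{3}$ ($B{\left(M,z \right)} = - \frac{z M + z}{3} = - \frac{M z + z}{3} = - \frac{z + M z}{3} = - \frac{z}{3} - \frac{M z}{3}$)
$B{\left(U,- 2 \left(-4 + 4\right) \right)} + 48018 = - \frac{- 2 \left(-4 + 4\right) \left(1 + 56\right)}{3} + 48018 = \left(- \frac{1}{3}\right) \left(\left(-2\right) 0\right) 57 + 48018 = \left(- \frac{1}{3}\right) 0 \cdot 57 + 48018 = 0 + 48018 = 48018$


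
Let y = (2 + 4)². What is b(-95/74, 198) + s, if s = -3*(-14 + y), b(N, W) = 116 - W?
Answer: -148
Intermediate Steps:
y = 36 (y = 6² = 36)
s = -66 (s = -3*(-14 + 36) = -3*22 = -66)
b(-95/74, 198) + s = (116 - 1*198) - 66 = (116 - 198) - 66 = -82 - 66 = -148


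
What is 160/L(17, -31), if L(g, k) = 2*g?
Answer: 80/17 ≈ 4.7059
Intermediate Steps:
160/L(17, -31) = 160/((2*17)) = 160/34 = 160*(1/34) = 80/17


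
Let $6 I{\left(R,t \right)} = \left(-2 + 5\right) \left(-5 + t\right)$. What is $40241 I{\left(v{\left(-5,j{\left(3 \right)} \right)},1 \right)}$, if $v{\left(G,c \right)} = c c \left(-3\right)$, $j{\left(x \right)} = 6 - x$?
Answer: $-80482$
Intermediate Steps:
$v{\left(G,c \right)} = - 3 c^{2}$ ($v{\left(G,c \right)} = c^{2} \left(-3\right) = - 3 c^{2}$)
$I{\left(R,t \right)} = - \frac{5}{2} + \frac{t}{2}$ ($I{\left(R,t \right)} = \frac{\left(-2 + 5\right) \left(-5 + t\right)}{6} = \frac{3 \left(-5 + t\right)}{6} = \frac{-15 + 3 t}{6} = - \frac{5}{2} + \frac{t}{2}$)
$40241 I{\left(v{\left(-5,j{\left(3 \right)} \right)},1 \right)} = 40241 \left(- \frac{5}{2} + \frac{1}{2} \cdot 1\right) = 40241 \left(- \frac{5}{2} + \frac{1}{2}\right) = 40241 \left(-2\right) = -80482$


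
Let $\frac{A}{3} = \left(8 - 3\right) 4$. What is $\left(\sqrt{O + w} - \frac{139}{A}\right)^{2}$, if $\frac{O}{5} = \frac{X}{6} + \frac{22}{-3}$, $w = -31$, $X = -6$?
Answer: $\frac{\left(139 - 20 i \sqrt{654}\right)^{2}}{3600} \approx -67.3 - 39.497 i$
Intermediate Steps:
$O = - \frac{125}{3}$ ($O = 5 \left(- \frac{6}{6} + \frac{22}{-3}\right) = 5 \left(\left(-6\right) \frac{1}{6} + 22 \left(- \frac{1}{3}\right)\right) = 5 \left(-1 - \frac{22}{3}\right) = 5 \left(- \frac{25}{3}\right) = - \frac{125}{3} \approx -41.667$)
$A = 60$ ($A = 3 \left(8 - 3\right) 4 = 3 \cdot 5 \cdot 4 = 3 \cdot 20 = 60$)
$\left(\sqrt{O + w} - \frac{139}{A}\right)^{2} = \left(\sqrt{- \frac{125}{3} - 31} - \frac{139}{60}\right)^{2} = \left(\sqrt{- \frac{218}{3}} - \frac{139}{60}\right)^{2} = \left(\frac{i \sqrt{654}}{3} - \frac{139}{60}\right)^{2} = \left(- \frac{139}{60} + \frac{i \sqrt{654}}{3}\right)^{2}$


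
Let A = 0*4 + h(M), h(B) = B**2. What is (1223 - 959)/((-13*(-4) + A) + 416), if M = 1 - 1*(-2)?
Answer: 88/159 ≈ 0.55346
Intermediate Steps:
M = 3 (M = 1 + 2 = 3)
A = 9 (A = 0*4 + 3**2 = 0 + 9 = 9)
(1223 - 959)/((-13*(-4) + A) + 416) = (1223 - 959)/((-13*(-4) + 9) + 416) = 264/((52 + 9) + 416) = 264/(61 + 416) = 264/477 = 264*(1/477) = 88/159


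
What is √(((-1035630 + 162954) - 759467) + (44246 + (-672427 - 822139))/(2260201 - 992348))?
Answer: I*√2623592111040285047/1267853 ≈ 1277.6*I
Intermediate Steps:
√(((-1035630 + 162954) - 759467) + (44246 + (-672427 - 822139))/(2260201 - 992348)) = √((-872676 - 759467) + (44246 - 1494566)/1267853) = √(-1632143 - 1450320*1/1267853) = √(-1632143 - 1450320/1267853) = √(-2069318849299/1267853) = I*√2623592111040285047/1267853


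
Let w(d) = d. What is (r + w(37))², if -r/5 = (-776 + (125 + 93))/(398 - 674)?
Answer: 1530169/2116 ≈ 723.14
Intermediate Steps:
r = -465/46 (r = -5*(-776 + (125 + 93))/(398 - 674) = -5*(-776 + 218)/(-276) = -(-2790)*(-1)/276 = -5*93/46 = -465/46 ≈ -10.109)
(r + w(37))² = (-465/46 + 37)² = (1237/46)² = 1530169/2116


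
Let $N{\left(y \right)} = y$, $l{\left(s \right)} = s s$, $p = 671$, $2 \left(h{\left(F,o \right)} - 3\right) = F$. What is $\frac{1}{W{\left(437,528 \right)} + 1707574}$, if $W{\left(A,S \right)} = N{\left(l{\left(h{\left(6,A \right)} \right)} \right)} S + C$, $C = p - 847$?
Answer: $\frac{1}{1726406} \approx 5.7924 \cdot 10^{-7}$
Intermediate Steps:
$h{\left(F,o \right)} = 3 + \frac{F}{2}$
$l{\left(s \right)} = s^{2}$
$C = -176$ ($C = 671 - 847 = -176$)
$W{\left(A,S \right)} = -176 + 36 S$ ($W{\left(A,S \right)} = \left(3 + \frac{1}{2} \cdot 6\right)^{2} S - 176 = \left(3 + 3\right)^{2} S - 176 = 6^{2} S - 176 = 36 S - 176 = -176 + 36 S$)
$\frac{1}{W{\left(437,528 \right)} + 1707574} = \frac{1}{\left(-176 + 36 \cdot 528\right) + 1707574} = \frac{1}{\left(-176 + 19008\right) + 1707574} = \frac{1}{18832 + 1707574} = \frac{1}{1726406}$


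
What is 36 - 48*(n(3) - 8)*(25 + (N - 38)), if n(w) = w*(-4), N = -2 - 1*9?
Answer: -23004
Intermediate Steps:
N = -11 (N = -2 - 9 = -11)
n(w) = -4*w
36 - 48*(n(3) - 8)*(25 + (N - 38)) = 36 - 48*(-4*3 - 8)*(25 + (-11 - 38)) = 36 - 48*(-12 - 8)*(25 - 49) = 36 - (-960)*(-24) = 36 - 48*480 = 36 - 23040 = -23004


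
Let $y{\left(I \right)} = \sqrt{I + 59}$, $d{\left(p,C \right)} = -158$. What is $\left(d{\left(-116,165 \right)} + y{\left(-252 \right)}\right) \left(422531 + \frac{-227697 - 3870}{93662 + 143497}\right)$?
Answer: $- \frac{5277558020732}{79053} + \frac{33402265954 i \sqrt{193}}{79053} \approx -6.676 \cdot 10^{7} + 5.87 \cdot 10^{6} i$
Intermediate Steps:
$y{\left(I \right)} = \sqrt{59 + I}$
$\left(d{\left(-116,165 \right)} + y{\left(-252 \right)}\right) \left(422531 + \frac{-227697 - 3870}{93662 + 143497}\right) = \left(-158 + \sqrt{59 - 252}\right) \left(422531 + \frac{-227697 - 3870}{93662 + 143497}\right) = \left(-158 + \sqrt{-193}\right) \left(422531 - \frac{231567}{237159}\right) = \left(-158 + i \sqrt{193}\right) \left(422531 - \frac{77189}{79053}\right) = \left(-158 + i \sqrt{193}\right) \frac{33402265954}{79053} = - \frac{5277558020732}{79053} + \frac{33402265954 i \sqrt{193}}{79053}$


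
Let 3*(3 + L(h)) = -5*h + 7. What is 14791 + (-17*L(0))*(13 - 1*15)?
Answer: 44305/3 ≈ 14768.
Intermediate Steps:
L(h) = -⅔ - 5*h/3 (L(h) = -3 + (-5*h + 7)/3 = -3 + (7 - 5*h)/3 = -3 + (7/3 - 5*h/3) = -⅔ - 5*h/3)
14791 + (-17*L(0))*(13 - 1*15) = 14791 + (-17*(-⅔ - 5/3*0))*(13 - 1*15) = 14791 + (-17*(-⅔ + 0))*(13 - 15) = 14791 - 17*(-⅔)*(-2) = 14791 + (34/3)*(-2) = 14791 - 68/3 = 44305/3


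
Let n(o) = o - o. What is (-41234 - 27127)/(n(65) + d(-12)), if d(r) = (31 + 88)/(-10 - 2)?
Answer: 820332/119 ≈ 6893.5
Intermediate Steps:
n(o) = 0
d(r) = -119/12 (d(r) = 119/(-12) = 119*(-1/12) = -119/12)
(-41234 - 27127)/(n(65) + d(-12)) = (-41234 - 27127)/(0 - 119/12) = -68361/(-119/12) = -68361*(-12/119) = 820332/119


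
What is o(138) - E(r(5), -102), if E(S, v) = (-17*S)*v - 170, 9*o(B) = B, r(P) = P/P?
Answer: -4646/3 ≈ -1548.7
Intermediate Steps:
r(P) = 1
o(B) = B/9
E(S, v) = -170 - 17*S*v (E(S, v) = -17*S*v - 170 = -170 - 17*S*v)
o(138) - E(r(5), -102) = (1/9)*138 - (-170 - 17*1*(-102)) = 46/3 - (-170 + 1734) = 46/3 - 1*1564 = 46/3 - 1564 = -4646/3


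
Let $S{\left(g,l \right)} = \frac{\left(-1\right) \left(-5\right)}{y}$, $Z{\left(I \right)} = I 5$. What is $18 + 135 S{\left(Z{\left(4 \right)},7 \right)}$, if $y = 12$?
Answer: $\frac{297}{4} \approx 74.25$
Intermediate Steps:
$Z{\left(I \right)} = 5 I$
$S{\left(g,l \right)} = \frac{5}{12}$ ($S{\left(g,l \right)} = \frac{\left(-1\right) \left(-5\right)}{12} = 5 \cdot \frac{1}{12} = \frac{5}{12}$)
$18 + 135 S{\left(Z{\left(4 \right)},7 \right)} = 18 + 135 \cdot \frac{5}{12} = 18 + \frac{225}{4} = \frac{297}{4}$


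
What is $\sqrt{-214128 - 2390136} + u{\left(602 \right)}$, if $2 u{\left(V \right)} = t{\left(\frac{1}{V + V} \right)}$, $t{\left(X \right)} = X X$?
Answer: $\frac{1}{2899232} + 2 i \sqrt{651066} \approx 3.4492 \cdot 10^{-7} + 1613.8 i$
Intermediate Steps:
$t{\left(X \right)} = X^{2}$
$u{\left(V \right)} = \frac{1}{8 V^{2}}$ ($u{\left(V \right)} = \frac{\left(\frac{1}{V + V}\right)^{2}}{2} = \frac{\left(\frac{1}{2 V}\right)^{2}}{2} = \frac{\frac{1}{4} \frac{1}{V^{2}}}{2} = \frac{1}{8 V^{2}}$)
$\sqrt{-214128 - 2390136} + u{\left(602 \right)} = \sqrt{-214128 - 2390136} + \frac{1}{8 \cdot 362404} = \sqrt{-2604264} + \frac{1}{8} \cdot \frac{1}{362404} = 2 i \sqrt{651066} + \frac{1}{2899232} = \frac{1}{2899232} + 2 i \sqrt{651066}$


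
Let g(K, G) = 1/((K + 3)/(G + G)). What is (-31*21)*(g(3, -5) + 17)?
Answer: -9982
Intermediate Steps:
g(K, G) = 2*G/(3 + K) (g(K, G) = 1/((3 + K)/((2*G))) = 1/((3 + K)*(1/(2*G))) = 1/((3 + K)/(2*G)) = 2*G/(3 + K))
(-31*21)*(g(3, -5) + 17) = (-31*21)*(2*(-5)/(3 + 3) + 17) = -651*(2*(-5)/6 + 17) = -651*(2*(-5)*(⅙) + 17) = -651*(-5/3 + 17) = -651*46/3 = -9982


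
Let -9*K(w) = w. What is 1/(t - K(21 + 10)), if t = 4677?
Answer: 9/42124 ≈ 0.00021365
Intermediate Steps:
K(w) = -w/9
1/(t - K(21 + 10)) = 1/(4677 - (-1)*(21 + 10)/9) = 1/(4677 - (-1)*31/9) = 1/(4677 - 1*(-31/9)) = 1/(4677 + 31/9) = 1/(42124/9) = 9/42124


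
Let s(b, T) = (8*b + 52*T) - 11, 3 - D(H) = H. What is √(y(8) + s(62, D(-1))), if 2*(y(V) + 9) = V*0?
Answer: 6*√19 ≈ 26.153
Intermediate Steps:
D(H) = 3 - H
y(V) = -9 (y(V) = -9 + (V*0)/2 = -9 + (½)*0 = -9 + 0 = -9)
s(b, T) = -11 + 8*b + 52*T
√(y(8) + s(62, D(-1))) = √(-9 + (-11 + 8*62 + 52*(3 - 1*(-1)))) = √(-9 + (-11 + 496 + 52*(3 + 1))) = √(-9 + (-11 + 496 + 52*4)) = √(-9 + (-11 + 496 + 208)) = √(-9 + 693) = √684 = 6*√19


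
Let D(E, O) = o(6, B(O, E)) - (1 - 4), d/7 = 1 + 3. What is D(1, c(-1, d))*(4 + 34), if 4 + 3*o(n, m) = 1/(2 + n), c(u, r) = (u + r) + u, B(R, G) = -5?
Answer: 779/12 ≈ 64.917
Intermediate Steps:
d = 28 (d = 7*(1 + 3) = 7*4 = 28)
c(u, r) = r + 2*u (c(u, r) = (r + u) + u = r + 2*u)
o(n, m) = -4/3 + 1/(3*(2 + n))
D(E, O) = 41/24 (D(E, O) = (-7 - 4*6)/(3*(2 + 6)) - (1 - 4) = (⅓)*(-7 - 24)/8 - 1*(-3) = (⅓)*(⅛)*(-31) + 3 = -31/24 + 3 = 41/24)
D(1, c(-1, d))*(4 + 34) = 41*(4 + 34)/24 = (41/24)*38 = 779/12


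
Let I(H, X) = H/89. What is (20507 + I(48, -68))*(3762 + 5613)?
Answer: 17110978125/89 ≈ 1.9226e+8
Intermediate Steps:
I(H, X) = H/89 (I(H, X) = H*(1/89) = H/89)
(20507 + I(48, -68))*(3762 + 5613) = (20507 + (1/89)*48)*(3762 + 5613) = (20507 + 48/89)*9375 = (1825171/89)*9375 = 17110978125/89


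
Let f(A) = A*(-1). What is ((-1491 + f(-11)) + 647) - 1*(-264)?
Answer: -569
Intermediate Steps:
f(A) = -A
((-1491 + f(-11)) + 647) - 1*(-264) = ((-1491 - 1*(-11)) + 647) - 1*(-264) = ((-1491 + 11) + 647) + 264 = (-1480 + 647) + 264 = -833 + 264 = -569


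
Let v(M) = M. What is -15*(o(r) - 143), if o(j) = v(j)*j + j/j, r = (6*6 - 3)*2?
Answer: -63210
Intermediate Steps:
r = 66 (r = (36 - 3)*2 = 33*2 = 66)
o(j) = 1 + j² (o(j) = j*j + j/j = j² + 1 = 1 + j²)
-15*(o(r) - 143) = -15*((1 + 66²) - 143) = -15*((1 + 4356) - 143) = -15*(4357 - 143) = -15*4214 = -63210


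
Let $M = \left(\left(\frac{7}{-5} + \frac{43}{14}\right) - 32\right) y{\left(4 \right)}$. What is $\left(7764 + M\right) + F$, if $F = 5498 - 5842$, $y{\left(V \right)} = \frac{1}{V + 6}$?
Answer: $\frac{5191877}{700} \approx 7417.0$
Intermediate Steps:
$y{\left(V \right)} = \frac{1}{6 + V}$
$M = - \frac{2123}{700}$ ($M = \frac{\left(\frac{7}{-5} + \frac{43}{14}\right) - 32}{6 + 4} = \frac{\left(7 \left(- \frac{1}{5}\right) + 43 \cdot \frac{1}{14}\right) - 32}{10} = \left(\left(- \frac{7}{5} + \frac{43}{14}\right) - 32\right) \frac{1}{10} = \left(\frac{117}{70} - 32\right) \frac{1}{10} = \left(- \frac{2123}{70}\right) \frac{1}{10} = - \frac{2123}{700} \approx -3.0329$)
$F = -344$
$\left(7764 + M\right) + F = \left(7764 - \frac{2123}{700}\right) - 344 = \frac{5432677}{700} - 344 = \frac{5191877}{700}$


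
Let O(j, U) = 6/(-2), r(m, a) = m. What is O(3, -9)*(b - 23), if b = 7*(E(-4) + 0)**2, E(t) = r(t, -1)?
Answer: -267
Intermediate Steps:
E(t) = t
b = 112 (b = 7*(-4 + 0)**2 = 7*(-4)**2 = 7*16 = 112)
O(j, U) = -3 (O(j, U) = 6*(-1/2) = -3)
O(3, -9)*(b - 23) = -3*(112 - 23) = -3*89 = -267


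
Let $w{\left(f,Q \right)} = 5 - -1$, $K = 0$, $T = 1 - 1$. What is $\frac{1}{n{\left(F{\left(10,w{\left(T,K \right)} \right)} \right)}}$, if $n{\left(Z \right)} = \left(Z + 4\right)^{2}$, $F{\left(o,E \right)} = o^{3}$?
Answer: $\frac{1}{1008016} \approx 9.9205 \cdot 10^{-7}$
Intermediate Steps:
$T = 0$
$w{\left(f,Q \right)} = 6$ ($w{\left(f,Q \right)} = 5 + 1 = 6$)
$n{\left(Z \right)} = \left(4 + Z\right)^{2}$
$\frac{1}{n{\left(F{\left(10,w{\left(T,K \right)} \right)} \right)}} = \frac{1}{\left(4 + 10^{3}\right)^{2}} = \frac{1}{\left(4 + 1000\right)^{2}} = \frac{1}{1004^{2}} = \frac{1}{1008016}$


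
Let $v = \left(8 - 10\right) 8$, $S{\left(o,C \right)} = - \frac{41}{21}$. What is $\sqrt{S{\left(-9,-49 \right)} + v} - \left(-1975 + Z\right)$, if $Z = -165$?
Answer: $2140 + \frac{i \sqrt{7917}}{21} \approx 2140.0 + 4.237 i$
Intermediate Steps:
$S{\left(o,C \right)} = - \frac{41}{21}$ ($S{\left(o,C \right)} = \left(-41\right) \frac{1}{21} = - \frac{41}{21}$)
$v = -16$ ($v = \left(-2\right) 8 = -16$)
$\sqrt{S{\left(-9,-49 \right)} + v} - \left(-1975 + Z\right) = \sqrt{- \frac{41}{21} - 16} - \left(-1975 - 165\right) = \sqrt{- \frac{377}{21}} - -2140 = \frac{i \sqrt{7917}}{21} + 2140 = 2140 + \frac{i \sqrt{7917}}{21}$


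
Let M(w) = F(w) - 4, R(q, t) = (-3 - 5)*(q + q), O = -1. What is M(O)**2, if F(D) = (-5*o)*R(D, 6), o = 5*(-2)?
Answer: 633616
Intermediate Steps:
o = -10
R(q, t) = -16*q
F(D) = -800*D (F(D) = (-5*(-10))*(-16*D) = 50*(-16*D) = -800*D)
M(w) = -4 - 800*w (M(w) = -800*w - 4 = -4 - 800*w)
M(O)**2 = (-4 - 800*(-1))**2 = (-4 + 800)**2 = 796**2 = 633616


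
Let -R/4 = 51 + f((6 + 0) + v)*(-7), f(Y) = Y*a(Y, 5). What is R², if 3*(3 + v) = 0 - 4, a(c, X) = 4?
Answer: 2704/9 ≈ 300.44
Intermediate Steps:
v = -13/3 (v = -3 + (0 - 4)/3 = -3 + (⅓)*(-4) = -3 - 4/3 = -13/3 ≈ -4.3333)
f(Y) = 4*Y (f(Y) = Y*4 = 4*Y)
R = -52/3 (R = -4*(51 + (4*((6 + 0) - 13/3))*(-7)) = -4*(51 + (4*(6 - 13/3))*(-7)) = -4*(51 + (4*(5/3))*(-7)) = -4*(51 + (20/3)*(-7)) = -4*(51 - 140/3) = -4*13/3 = -52/3 ≈ -17.333)
R² = (-52/3)² = 2704/9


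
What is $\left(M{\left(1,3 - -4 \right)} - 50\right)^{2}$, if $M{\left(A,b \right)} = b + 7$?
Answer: $1296$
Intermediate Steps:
$M{\left(A,b \right)} = 7 + b$
$\left(M{\left(1,3 - -4 \right)} - 50\right)^{2} = \left(\left(7 + \left(3 - -4\right)\right) - 50\right)^{2} = \left(\left(7 + \left(3 + 4\right)\right) - 50\right)^{2} = \left(\left(7 + 7\right) - 50\right)^{2} = \left(14 - 50\right)^{2} = \left(-36\right)^{2} = 1296$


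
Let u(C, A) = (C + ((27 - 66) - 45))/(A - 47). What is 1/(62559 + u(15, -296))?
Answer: 343/21457806 ≈ 1.5985e-5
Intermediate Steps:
u(C, A) = (-84 + C)/(-47 + A) (u(C, A) = (C + (-39 - 45))/(-47 + A) = (C - 84)/(-47 + A) = (-84 + C)/(-47 + A))
1/(62559 + u(15, -296)) = 1/(62559 + (-84 + 15)/(-47 - 296)) = 1/(62559 - 69/(-343)) = 1/(62559 - 1/343*(-69)) = 1/(62559 + 69/343) = 1/(21457806/343) = 343/21457806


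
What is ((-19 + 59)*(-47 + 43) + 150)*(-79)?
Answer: 790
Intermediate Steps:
((-19 + 59)*(-47 + 43) + 150)*(-79) = (40*(-4) + 150)*(-79) = (-160 + 150)*(-79) = -10*(-79) = 790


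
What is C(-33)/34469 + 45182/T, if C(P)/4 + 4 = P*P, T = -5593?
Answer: -1533104738/192785117 ≈ -7.9524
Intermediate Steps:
C(P) = -16 + 4*P**2 (C(P) = -16 + 4*(P*P) = -16 + 4*P**2)
C(-33)/34469 + 45182/T = (-16 + 4*(-33)**2)/34469 + 45182/(-5593) = (-16 + 4*1089)*(1/34469) + 45182*(-1/5593) = (-16 + 4356)*(1/34469) - 45182/5593 = 4340*(1/34469) - 45182/5593 = 4340/34469 - 45182/5593 = -1533104738/192785117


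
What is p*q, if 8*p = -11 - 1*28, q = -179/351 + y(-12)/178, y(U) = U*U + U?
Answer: -7235/6408 ≈ -1.1291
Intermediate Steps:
y(U) = U + U² (y(U) = U² + U = U + U²)
q = 7235/31239 (q = -179/351 - 12*(1 - 12)/178 = -179*1/351 - 12*(-11)*(1/178) = -179/351 + 132*(1/178) = -179/351 + 66/89 = 7235/31239 ≈ 0.23160)
p = -39/8 (p = (-11 - 1*28)/8 = (-11 - 28)/8 = (⅛)*(-39) = -39/8 ≈ -4.8750)
p*q = -39/8*7235/31239 = -7235/6408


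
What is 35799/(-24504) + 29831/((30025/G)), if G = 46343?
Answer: 11291558925219/245244200 ≈ 46042.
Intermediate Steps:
35799/(-24504) + 29831/((30025/G)) = 35799/(-24504) + 29831/((30025/46343)) = 35799*(-1/24504) + 29831/((30025*(1/46343))) = -11933/8168 + 29831/(30025/46343) = -11933/8168 + 29831*(46343/30025) = -11933/8168 + 1382458033/30025 = 11291558925219/245244200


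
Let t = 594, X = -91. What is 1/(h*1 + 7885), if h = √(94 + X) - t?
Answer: 7291/53158678 - √3/53158678 ≈ 0.00013712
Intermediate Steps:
h = -594 + √3 (h = √(94 - 91) - 1*594 = √3 - 594 = -594 + √3 ≈ -592.27)
1/(h*1 + 7885) = 1/((-594 + √3)*1 + 7885) = 1/((-594 + √3) + 7885) = 1/(7291 + √3)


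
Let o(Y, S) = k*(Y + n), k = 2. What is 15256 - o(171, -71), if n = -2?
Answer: 14918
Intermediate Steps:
o(Y, S) = -4 + 2*Y (o(Y, S) = 2*(Y - 2) = 2*(-2 + Y) = -4 + 2*Y)
15256 - o(171, -71) = 15256 - (-4 + 2*171) = 15256 - (-4 + 342) = 15256 - 1*338 = 15256 - 338 = 14918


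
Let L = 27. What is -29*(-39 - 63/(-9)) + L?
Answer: 955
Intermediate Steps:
-29*(-39 - 63/(-9)) + L = -29*(-39 - 63/(-9)) + 27 = -29*(-39 - 63*(-⅑)) + 27 = -29*(-39 + 7) + 27 = -29*(-32) + 27 = 928 + 27 = 955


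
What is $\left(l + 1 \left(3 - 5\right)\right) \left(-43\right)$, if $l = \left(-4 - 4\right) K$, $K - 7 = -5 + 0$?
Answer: $774$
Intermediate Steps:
$K = 2$ ($K = 7 + \left(-5 + 0\right) = 7 - 5 = 2$)
$l = -16$ ($l = \left(-4 - 4\right) 2 = \left(-8\right) 2 = -16$)
$\left(l + 1 \left(3 - 5\right)\right) \left(-43\right) = \left(-16 + 1 \left(3 - 5\right)\right) \left(-43\right) = \left(-16 + 1 \left(-2\right)\right) \left(-43\right) = \left(-16 - 2\right) \left(-43\right) = \left(-18\right) \left(-43\right) = 774$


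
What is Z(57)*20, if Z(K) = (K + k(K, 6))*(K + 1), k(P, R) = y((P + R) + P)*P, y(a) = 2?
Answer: 198360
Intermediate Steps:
k(P, R) = 2*P
Z(K) = 3*K*(1 + K) (Z(K) = (K + 2*K)*(K + 1) = (3*K)*(1 + K) = 3*K*(1 + K))
Z(57)*20 = (3*57*(1 + 57))*20 = (3*57*58)*20 = 9918*20 = 198360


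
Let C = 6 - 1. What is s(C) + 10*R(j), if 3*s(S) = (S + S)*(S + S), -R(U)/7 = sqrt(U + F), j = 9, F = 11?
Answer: 100/3 - 140*sqrt(5) ≈ -279.72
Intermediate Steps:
C = 5
R(U) = -7*sqrt(11 + U) (R(U) = -7*sqrt(U + 11) = -7*sqrt(11 + U))
s(S) = 4*S**2/3 (s(S) = ((S + S)*(S + S))/3 = ((2*S)*(2*S))/3 = (4*S**2)/3 = 4*S**2/3)
s(C) + 10*R(j) = (4/3)*5**2 + 10*(-7*sqrt(11 + 9)) = (4/3)*25 + 10*(-14*sqrt(5)) = 100/3 + 10*(-14*sqrt(5)) = 100/3 - 140*sqrt(5)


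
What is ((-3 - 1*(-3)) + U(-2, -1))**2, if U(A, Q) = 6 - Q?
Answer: 49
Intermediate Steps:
((-3 - 1*(-3)) + U(-2, -1))**2 = ((-3 - 1*(-3)) + (6 - 1*(-1)))**2 = ((-3 + 3) + (6 + 1))**2 = (0 + 7)**2 = 7**2 = 49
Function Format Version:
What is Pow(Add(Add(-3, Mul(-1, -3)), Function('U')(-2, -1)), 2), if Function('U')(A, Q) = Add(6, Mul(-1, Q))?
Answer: 49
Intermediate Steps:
Pow(Add(Add(-3, Mul(-1, -3)), Function('U')(-2, -1)), 2) = Pow(Add(Add(-3, Mul(-1, -3)), Add(6, Mul(-1, -1))), 2) = Pow(Add(Add(-3, 3), Add(6, 1)), 2) = Pow(Add(0, 7), 2) = Pow(7, 2) = 49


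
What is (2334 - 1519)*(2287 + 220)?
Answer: 2043205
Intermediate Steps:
(2334 - 1519)*(2287 + 220) = 815*2507 = 2043205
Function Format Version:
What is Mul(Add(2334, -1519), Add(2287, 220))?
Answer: 2043205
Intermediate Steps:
Mul(Add(2334, -1519), Add(2287, 220)) = Mul(815, 2507) = 2043205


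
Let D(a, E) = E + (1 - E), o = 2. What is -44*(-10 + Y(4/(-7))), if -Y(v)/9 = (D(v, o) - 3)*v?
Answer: 6248/7 ≈ 892.57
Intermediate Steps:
D(a, E) = 1
Y(v) = 18*v (Y(v) = -9*(1 - 3)*v = -(-18)*v = 18*v)
-44*(-10 + Y(4/(-7))) = -44*(-10 + 18*(4/(-7))) = -44*(-10 + 18*(4*(-⅐))) = -44*(-10 + 18*(-4/7)) = -44*(-10 - 72/7) = -44*(-142/7) = 6248/7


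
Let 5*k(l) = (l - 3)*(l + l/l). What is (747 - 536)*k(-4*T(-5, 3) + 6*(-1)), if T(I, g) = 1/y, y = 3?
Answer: 124279/45 ≈ 2761.8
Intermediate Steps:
T(I, g) = 1/3
k(l) = (1 + l)*(-3 + l)/5 (k(l) = ((l - 3)*(l + l/l))/5 = ((-3 + l)*(l + 1))/5 = ((-3 + l)*(1 + l))/5 = ((1 + l)*(-3 + l))/5 = (1 + l)*(-3 + l)/5)
(747 - 536)*k(-4*T(-5, 3) + 6*(-1)) = (747 - 536)*(-3/5 - 2*(-4*1/3 + 6*(-1))/5 + (-4*1/3 + 6*(-1))**2/5) = 211*(-3/5 - 2*(-4/3 - 6)/5 + (-4/3 - 6)**2/5) = 211*(-3/5 - 2/5*(-22/3) + (-22/3)**2/5) = 211*(-3/5 + 44/15 + (1/5)*(484/9)) = 211*(-3/5 + 44/15 + 484/45) = 211*(589/45) = 124279/45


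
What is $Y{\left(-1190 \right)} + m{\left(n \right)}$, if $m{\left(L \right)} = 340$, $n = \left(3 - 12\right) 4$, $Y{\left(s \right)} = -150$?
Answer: $190$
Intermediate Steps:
$n = -36$ ($n = \left(-9\right) 4 = -36$)
$Y{\left(-1190 \right)} + m{\left(n \right)} = -150 + 340 = 190$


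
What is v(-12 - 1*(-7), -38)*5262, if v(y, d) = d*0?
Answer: 0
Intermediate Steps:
v(y, d) = 0
v(-12 - 1*(-7), -38)*5262 = 0*5262 = 0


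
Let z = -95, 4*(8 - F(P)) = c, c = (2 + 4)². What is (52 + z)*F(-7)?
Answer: 43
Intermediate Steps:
c = 36 (c = 6² = 36)
F(P) = -1 (F(P) = 8 - ¼*36 = 8 - 9 = -1)
(52 + z)*F(-7) = (52 - 95)*(-1) = -43*(-1) = 43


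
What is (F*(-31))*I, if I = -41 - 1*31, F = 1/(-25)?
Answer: -2232/25 ≈ -89.280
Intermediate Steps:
F = -1/25 ≈ -0.040000
I = -72 (I = -41 - 31 = -72)
(F*(-31))*I = -1/25*(-31)*(-72) = (31/25)*(-72) = -2232/25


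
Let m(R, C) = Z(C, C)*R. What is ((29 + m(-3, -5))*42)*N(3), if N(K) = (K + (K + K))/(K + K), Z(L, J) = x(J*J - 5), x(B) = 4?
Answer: 1071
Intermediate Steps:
Z(L, J) = 4
N(K) = 3/2 (N(K) = (K + 2*K)/((2*K)) = (3*K)*(1/(2*K)) = 3/2)
m(R, C) = 4*R
((29 + m(-3, -5))*42)*N(3) = ((29 + 4*(-3))*42)*(3/2) = ((29 - 12)*42)*(3/2) = (17*42)*(3/2) = 714*(3/2) = 1071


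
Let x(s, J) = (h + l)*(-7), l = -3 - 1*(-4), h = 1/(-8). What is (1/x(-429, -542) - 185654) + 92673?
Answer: -4556077/49 ≈ -92981.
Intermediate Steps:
h = -⅛ ≈ -0.12500
l = 1 (l = -3 + 4 = 1)
x(s, J) = -49/8 (x(s, J) = (-⅛ + 1)*(-7) = (7/8)*(-7) = -49/8)
(1/x(-429, -542) - 185654) + 92673 = (1/(-49/8) - 185654) + 92673 = (-8/49 - 185654) + 92673 = -9097054/49 + 92673 = -4556077/49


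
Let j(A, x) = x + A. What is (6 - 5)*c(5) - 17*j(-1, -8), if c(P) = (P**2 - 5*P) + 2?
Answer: 155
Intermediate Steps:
c(P) = 2 + P**2 - 5*P
j(A, x) = A + x
(6 - 5)*c(5) - 17*j(-1, -8) = (6 - 5)*(2 + 5**2 - 5*5) - 17*(-1 - 8) = 1*(2 + 25 - 25) - 17*(-9) = 1*2 + 153 = 2 + 153 = 155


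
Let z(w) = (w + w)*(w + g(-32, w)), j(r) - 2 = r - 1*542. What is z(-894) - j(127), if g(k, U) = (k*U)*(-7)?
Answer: 359656613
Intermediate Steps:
g(k, U) = -7*U*k (g(k, U) = (U*k)*(-7) = -7*U*k)
j(r) = -540 + r (j(r) = 2 + (r - 1*542) = 2 + (r - 542) = 2 + (-542 + r) = -540 + r)
z(w) = 450*w**2 (z(w) = (w + w)*(w - 7*w*(-32)) = (2*w)*(w + 224*w) = (2*w)*(225*w) = 450*w**2)
z(-894) - j(127) = 450*(-894)**2 - (-540 + 127) = 450*799236 - 1*(-413) = 359656200 + 413 = 359656613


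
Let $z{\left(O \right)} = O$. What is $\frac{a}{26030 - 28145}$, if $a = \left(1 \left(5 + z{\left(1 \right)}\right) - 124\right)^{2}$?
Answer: $- \frac{13924}{2115} \approx -6.5835$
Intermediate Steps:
$a = 13924$ ($a = \left(1 \left(5 + 1\right) - 124\right)^{2} = \left(1 \cdot 6 - 124\right)^{2} = \left(6 - 124\right)^{2} = \left(-118\right)^{2} = 13924$)
$\frac{a}{26030 - 28145} = \frac{13924}{26030 - 28145} = \frac{13924}{-2115} = 13924 \left(- \frac{1}{2115}\right) = - \frac{13924}{2115}$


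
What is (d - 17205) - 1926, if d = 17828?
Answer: -1303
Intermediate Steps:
(d - 17205) - 1926 = (17828 - 17205) - 1926 = 623 - 1926 = -1303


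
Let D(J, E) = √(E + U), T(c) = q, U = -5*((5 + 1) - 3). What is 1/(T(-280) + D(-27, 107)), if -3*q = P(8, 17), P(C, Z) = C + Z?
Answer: 75/203 + 18*√23/203 ≈ 0.79470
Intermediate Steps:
q = -25/3 (q = -(8 + 17)/3 = -⅓*25 = -25/3 ≈ -8.3333)
U = -15 (U = -5*(6 - 3) = -5*3 = -15)
T(c) = -25/3
D(J, E) = √(-15 + E) (D(J, E) = √(E - 15) = √(-15 + E))
1/(T(-280) + D(-27, 107)) = 1/(-25/3 + √(-15 + 107)) = 1/(-25/3 + √92) = 1/(-25/3 + 2*√23)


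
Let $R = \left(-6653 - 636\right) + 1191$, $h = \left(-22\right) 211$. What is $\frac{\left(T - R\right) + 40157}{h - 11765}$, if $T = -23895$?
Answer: $- \frac{22360}{16407} \approx -1.3628$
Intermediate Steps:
$h = -4642$
$R = -6098$ ($R = -7289 + 1191 = -6098$)
$\frac{\left(T - R\right) + 40157}{h - 11765} = \frac{\left(-23895 - -6098\right) + 40157}{-4642 - 11765} = \frac{\left(-23895 + 6098\right) + 40157}{-16407} = \left(-17797 + 40157\right) \left(- \frac{1}{16407}\right) = 22360 \left(- \frac{1}{16407}\right) = - \frac{22360}{16407}$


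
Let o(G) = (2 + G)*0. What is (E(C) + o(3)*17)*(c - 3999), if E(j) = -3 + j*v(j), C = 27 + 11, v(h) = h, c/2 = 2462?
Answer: 1332925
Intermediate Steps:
c = 4924 (c = 2*2462 = 4924)
o(G) = 0
C = 38
E(j) = -3 + j² (E(j) = -3 + j*j = -3 + j²)
(E(C) + o(3)*17)*(c - 3999) = ((-3 + 38²) + 0*17)*(4924 - 3999) = ((-3 + 1444) + 0)*925 = (1441 + 0)*925 = 1441*925 = 1332925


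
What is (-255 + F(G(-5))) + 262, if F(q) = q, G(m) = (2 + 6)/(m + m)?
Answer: 31/5 ≈ 6.2000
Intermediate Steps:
G(m) = 4/m (G(m) = 8/((2*m)) = 8*(1/(2*m)) = 4/m)
(-255 + F(G(-5))) + 262 = (-255 + 4/(-5)) + 262 = (-255 + 4*(-⅕)) + 262 = (-255 - ⅘) + 262 = -1279/5 + 262 = 31/5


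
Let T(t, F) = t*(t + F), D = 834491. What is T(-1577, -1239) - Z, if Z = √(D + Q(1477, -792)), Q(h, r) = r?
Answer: 4440832 - √833699 ≈ 4.4399e+6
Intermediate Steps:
T(t, F) = t*(F + t)
Z = √833699 (Z = √(834491 - 792) = √833699 ≈ 913.07)
T(-1577, -1239) - Z = -1577*(-1239 - 1577) - √833699 = -1577*(-2816) - √833699 = 4440832 - √833699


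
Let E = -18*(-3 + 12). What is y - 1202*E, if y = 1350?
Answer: 196074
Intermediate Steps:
E = -162 (E = -18*9 = -162)
y - 1202*E = 1350 - 1202*(-162) = 1350 + 194724 = 196074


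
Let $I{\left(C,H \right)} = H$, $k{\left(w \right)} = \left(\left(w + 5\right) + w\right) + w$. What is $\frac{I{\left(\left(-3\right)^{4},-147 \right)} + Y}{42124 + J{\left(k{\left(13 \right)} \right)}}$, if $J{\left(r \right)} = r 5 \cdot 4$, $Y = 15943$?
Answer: $\frac{3949}{10751} \approx 0.36731$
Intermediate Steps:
$k{\left(w \right)} = 5 + 3 w$ ($k{\left(w \right)} = \left(\left(5 + w\right) + w\right) + w = \left(5 + 2 w\right) + w = 5 + 3 w$)
$J{\left(r \right)} = 20 r$ ($J{\left(r \right)} = 5 r 4 = 20 r$)
$\frac{I{\left(\left(-3\right)^{4},-147 \right)} + Y}{42124 + J{\left(k{\left(13 \right)} \right)}} = \frac{-147 + 15943}{42124 + 20 \left(5 + 3 \cdot 13\right)} = \frac{15796}{42124 + 20 \left(5 + 39\right)} = \frac{15796}{42124 + 20 \cdot 44} = \frac{15796}{42124 + 880} = \frac{15796}{43004} = 15796 \cdot \frac{1}{43004} = \frac{3949}{10751}$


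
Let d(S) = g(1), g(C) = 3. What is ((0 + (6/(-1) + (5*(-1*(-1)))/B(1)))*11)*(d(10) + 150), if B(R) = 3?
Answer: -7293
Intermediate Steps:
d(S) = 3
((0 + (6/(-1) + (5*(-1*(-1)))/B(1)))*11)*(d(10) + 150) = ((0 + (6/(-1) + (5*(-1*(-1)))/3))*11)*(3 + 150) = ((0 + (6*(-1) + (5*1)*(⅓)))*11)*153 = ((0 + (-6 + 5*(⅓)))*11)*153 = ((0 + (-6 + 5/3))*11)*153 = ((0 - 13/3)*11)*153 = -13/3*11*153 = -143/3*153 = -7293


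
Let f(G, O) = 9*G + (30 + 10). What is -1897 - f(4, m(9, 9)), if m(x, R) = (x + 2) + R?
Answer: -1973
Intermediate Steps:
m(x, R) = 2 + R + x (m(x, R) = (2 + x) + R = 2 + R + x)
f(G, O) = 40 + 9*G (f(G, O) = 9*G + 40 = 40 + 9*G)
-1897 - f(4, m(9, 9)) = -1897 - (40 + 9*4) = -1897 - (40 + 36) = -1897 - 1*76 = -1897 - 76 = -1973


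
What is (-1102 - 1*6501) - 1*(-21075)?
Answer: 13472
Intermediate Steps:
(-1102 - 1*6501) - 1*(-21075) = (-1102 - 6501) + 21075 = -7603 + 21075 = 13472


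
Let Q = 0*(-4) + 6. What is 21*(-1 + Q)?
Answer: 105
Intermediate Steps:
Q = 6 (Q = 0 + 6 = 6)
21*(-1 + Q) = 21*(-1 + 6) = 21*5 = 105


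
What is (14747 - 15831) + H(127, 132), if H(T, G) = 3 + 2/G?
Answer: -71345/66 ≈ -1081.0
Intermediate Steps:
(14747 - 15831) + H(127, 132) = (14747 - 15831) + (3 + 2/132) = -1084 + (3 + 2*(1/132)) = -1084 + (3 + 1/66) = -1084 + 199/66 = -71345/66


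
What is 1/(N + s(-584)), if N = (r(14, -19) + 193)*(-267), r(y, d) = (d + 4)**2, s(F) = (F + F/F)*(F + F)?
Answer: 1/569338 ≈ 1.7564e-6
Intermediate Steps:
s(F) = 2*F*(1 + F) (s(F) = (F + 1)*(2*F) = (1 + F)*(2*F) = 2*F*(1 + F))
r(y, d) = (4 + d)**2
N = -111606 (N = ((4 - 19)**2 + 193)*(-267) = ((-15)**2 + 193)*(-267) = (225 + 193)*(-267) = 418*(-267) = -111606)
1/(N + s(-584)) = 1/(-111606 + 2*(-584)*(1 - 584)) = 1/(-111606 + 2*(-584)*(-583)) = 1/(-111606 + 680944) = 1/569338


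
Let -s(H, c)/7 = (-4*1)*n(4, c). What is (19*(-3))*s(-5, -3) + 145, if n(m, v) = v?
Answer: 4933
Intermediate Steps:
s(H, c) = 28*c (s(H, c) = -7*(-4*1)*c = -(-28)*c = 28*c)
(19*(-3))*s(-5, -3) + 145 = (19*(-3))*(28*(-3)) + 145 = -57*(-84) + 145 = 4788 + 145 = 4933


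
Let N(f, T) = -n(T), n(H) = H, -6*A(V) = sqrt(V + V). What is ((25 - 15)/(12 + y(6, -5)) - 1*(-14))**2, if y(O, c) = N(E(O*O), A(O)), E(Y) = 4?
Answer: 40883536/185761 - 127880*sqrt(3)/185761 ≈ 218.89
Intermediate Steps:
A(V) = -sqrt(2)*sqrt(V)/6 (A(V) = -sqrt(V + V)/6 = -sqrt(2)*sqrt(V)/6)
N(f, T) = -T
y(O, c) = sqrt(2)*sqrt(O)/6 (y(O, c) = -(-1)*sqrt(2)*sqrt(O)/6 = sqrt(2)*sqrt(O)/6)
((25 - 15)/(12 + y(6, -5)) - 1*(-14))**2 = ((25 - 15)/(12 + sqrt(2)*sqrt(6)/6) - 1*(-14))**2 = (10/(12 + sqrt(3)/3) + 14)**2 = (14 + 10/(12 + sqrt(3)/3))**2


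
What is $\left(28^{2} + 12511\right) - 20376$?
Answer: $-7081$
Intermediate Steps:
$\left(28^{2} + 12511\right) - 20376 = \left(784 + 12511\right) - 20376 = 13295 - 20376 = -7081$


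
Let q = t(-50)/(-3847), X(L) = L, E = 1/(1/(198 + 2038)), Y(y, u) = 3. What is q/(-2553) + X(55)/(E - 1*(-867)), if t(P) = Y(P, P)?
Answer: 180061938/10158592091 ≈ 0.017725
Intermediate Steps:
t(P) = 3
E = 2236 (E = 1/(1/2236) = 2236)
q = -3/3847 (q = 3/(-3847) = 3*(-1/3847) = -3/3847 ≈ -0.00077983)
q/(-2553) + X(55)/(E - 1*(-867)) = -3/3847/(-2553) + 55/(2236 - 1*(-867)) = -3/3847*(-1/2553) + 55/(2236 + 867) = 1/3273797 + 55/3103 = 180061938/10158592091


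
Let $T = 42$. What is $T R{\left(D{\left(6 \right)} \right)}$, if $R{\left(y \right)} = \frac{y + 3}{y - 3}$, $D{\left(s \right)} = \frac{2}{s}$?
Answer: $- \frac{105}{2} \approx -52.5$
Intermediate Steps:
$R{\left(y \right)} = \frac{3 + y}{-3 + y}$
$T R{\left(D{\left(6 \right)} \right)} = 42 \frac{3 + \frac{2}{6}}{-3 + \frac{2}{6}} = 42 \frac{3 + 2 \cdot \frac{1}{6}}{-3 + 2 \cdot \frac{1}{6}} = 42 \frac{3 + \frac{1}{3}}{-3 + \frac{1}{3}} = 42 \frac{1}{- \frac{8}{3}} \cdot \frac{10}{3} = 42 \left(\left(- \frac{3}{8}\right) \frac{10}{3}\right) = 42 \left(- \frac{5}{4}\right) = - \frac{105}{2}$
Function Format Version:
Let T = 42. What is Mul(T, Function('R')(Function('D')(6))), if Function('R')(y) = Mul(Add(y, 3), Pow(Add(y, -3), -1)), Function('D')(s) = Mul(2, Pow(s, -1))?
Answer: Rational(-105, 2) ≈ -52.500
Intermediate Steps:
Function('R')(y) = Mul(Pow(Add(-3, y), -1), Add(3, y)) (Function('R')(y) = Mul(Add(3, y), Pow(Add(-3, y), -1)) = Mul(Pow(Add(-3, y), -1), Add(3, y)))
Mul(T, Function('R')(Function('D')(6))) = Mul(42, Mul(Pow(Add(-3, Mul(2, Pow(6, -1))), -1), Add(3, Mul(2, Pow(6, -1))))) = Mul(42, Mul(Pow(Add(-3, Mul(2, Rational(1, 6))), -1), Add(3, Mul(2, Rational(1, 6))))) = Mul(42, Mul(Pow(Add(-3, Rational(1, 3)), -1), Add(3, Rational(1, 3)))) = Mul(42, Mul(Pow(Rational(-8, 3), -1), Rational(10, 3))) = Mul(42, Mul(Rational(-3, 8), Rational(10, 3))) = Mul(42, Rational(-5, 4)) = Rational(-105, 2)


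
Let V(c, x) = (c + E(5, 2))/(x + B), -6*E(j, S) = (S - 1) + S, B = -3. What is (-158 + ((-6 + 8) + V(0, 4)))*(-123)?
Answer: 38499/2 ≈ 19250.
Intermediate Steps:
E(j, S) = 1/6 - S/3 (E(j, S) = -((S - 1) + S)/6 = -((-1 + S) + S)/6 = -(-1 + 2*S)/6 = 1/6 - S/3)
V(c, x) = (-1/2 + c)/(-3 + x) (V(c, x) = (c + (1/6 - 1/3*2))/(x - 3) = (c + (1/6 - 2/3))/(-3 + x) = (c - 1/2)/(-3 + x) = (-1/2 + c)/(-3 + x))
(-158 + ((-6 + 8) + V(0, 4)))*(-123) = (-158 + ((-6 + 8) + (-1/2 + 0)/(-3 + 4)))*(-123) = (-158 + (2 - 1/2/1))*(-123) = (-158 + (2 + 1*(-1/2)))*(-123) = (-158 + (2 - 1/2))*(-123) = (-158 + 3/2)*(-123) = -313/2*(-123) = 38499/2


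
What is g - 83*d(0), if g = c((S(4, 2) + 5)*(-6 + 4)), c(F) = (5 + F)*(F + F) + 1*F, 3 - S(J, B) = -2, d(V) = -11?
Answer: 1493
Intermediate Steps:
S(J, B) = 5 (S(J, B) = 3 - 1*(-2) = 3 + 2 = 5)
c(F) = F + 2*F*(5 + F) (c(F) = (5 + F)*(2*F) + F = 2*F*(5 + F) + F = F + 2*F*(5 + F))
g = 580 (g = ((5 + 5)*(-6 + 4))*(11 + 2*((5 + 5)*(-6 + 4))) = (10*(-2))*(11 + 2*(10*(-2))) = -20*(11 + 2*(-20)) = -20*(11 - 40) = -20*(-29) = 580)
g - 83*d(0) = 580 - 83*(-11) = 580 + 913 = 1493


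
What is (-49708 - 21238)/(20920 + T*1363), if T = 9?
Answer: -70946/33187 ≈ -2.1378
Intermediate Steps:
(-49708 - 21238)/(20920 + T*1363) = (-49708 - 21238)/(20920 + 9*1363) = -70946/(20920 + 12267) = -70946/33187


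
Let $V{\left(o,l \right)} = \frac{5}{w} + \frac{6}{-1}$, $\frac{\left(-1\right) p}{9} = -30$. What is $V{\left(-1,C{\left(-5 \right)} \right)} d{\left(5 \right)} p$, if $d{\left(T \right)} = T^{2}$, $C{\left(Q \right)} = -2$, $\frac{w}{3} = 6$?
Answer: $-38625$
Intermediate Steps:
$w = 18$ ($w = 3 \cdot 6 = 18$)
$p = 270$ ($p = \left(-9\right) \left(-30\right) = 270$)
$V{\left(o,l \right)} = - \frac{103}{18}$ ($V{\left(o,l \right)} = \frac{5}{18} + \frac{6}{-1} = 5 \cdot \frac{1}{18} + 6 \left(-1\right) = \frac{5}{18} - 6 = - \frac{103}{18}$)
$V{\left(-1,C{\left(-5 \right)} \right)} d{\left(5 \right)} p = - \frac{103 \cdot 5^{2}}{18} \cdot 270 = \left(- \frac{103}{18}\right) 25 \cdot 270 = \left(- \frac{2575}{18}\right) 270 = -38625$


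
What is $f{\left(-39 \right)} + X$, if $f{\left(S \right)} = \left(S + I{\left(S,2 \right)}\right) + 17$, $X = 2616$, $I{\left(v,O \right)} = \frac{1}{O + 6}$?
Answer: $\frac{20753}{8} \approx 2594.1$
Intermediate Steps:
$I{\left(v,O \right)} = \frac{1}{6 + O}$
$f{\left(S \right)} = \frac{137}{8} + S$ ($f{\left(S \right)} = \left(S + \frac{1}{6 + 2}\right) + 17 = \left(S + \frac{1}{8}\right) + 17 = \left(\frac{1}{8} + S\right) + 17 = \frac{137}{8} + S$)
$f{\left(-39 \right)} + X = \left(\frac{137}{8} - 39\right) + 2616 = - \frac{175}{8} + 2616 = \frac{20753}{8}$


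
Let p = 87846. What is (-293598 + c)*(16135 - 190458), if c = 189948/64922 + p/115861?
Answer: 17498822131055832234/341905811 ≈ 5.1180e+10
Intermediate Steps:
c = 1259577420/341905811 (c = 189948/64922 + 87846/115861 = 189948*(1/64922) + 87846*(1/115861) = 8634/2951 + 87846/115861 = 1259577420/341905811 ≈ 3.6840)
(-293598 + c)*(16135 - 190458) = (-293598 + 1259577420/341905811)*(16135 - 190458) = -100381602720558/341905811*(-174323) = 17498822131055832234/341905811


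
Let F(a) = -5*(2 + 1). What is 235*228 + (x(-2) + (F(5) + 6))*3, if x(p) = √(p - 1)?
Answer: 53553 + 3*I*√3 ≈ 53553.0 + 5.1962*I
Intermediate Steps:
F(a) = -15 (F(a) = -5*3 = -15)
x(p) = √(-1 + p)
235*228 + (x(-2) + (F(5) + 6))*3 = 235*228 + (√(-1 - 2) + (-15 + 6))*3 = 53580 + (√(-3) - 9)*3 = 53580 + (I*√3 - 9)*3 = 53580 + (-9 + I*√3)*3 = 53580 + (-27 + 3*I*√3) = 53553 + 3*I*√3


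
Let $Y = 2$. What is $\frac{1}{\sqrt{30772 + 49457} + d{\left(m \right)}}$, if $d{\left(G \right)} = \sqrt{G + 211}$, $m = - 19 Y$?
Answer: $\frac{1}{\sqrt{173} + \sqrt{80229}} \approx 0.0033738$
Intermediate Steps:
$m = -38$ ($m = \left(-19\right) 2 = -38$)
$d{\left(G \right)} = \sqrt{211 + G}$
$\frac{1}{\sqrt{30772 + 49457} + d{\left(m \right)}} = \frac{1}{\sqrt{30772 + 49457} + \sqrt{211 - 38}} = \frac{1}{\sqrt{80229} + \sqrt{173}} = \frac{1}{\sqrt{173} + \sqrt{80229}}$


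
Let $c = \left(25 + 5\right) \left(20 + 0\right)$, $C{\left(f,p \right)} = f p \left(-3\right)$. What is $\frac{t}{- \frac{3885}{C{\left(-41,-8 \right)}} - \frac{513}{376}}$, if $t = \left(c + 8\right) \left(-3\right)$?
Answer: $- \frac{3514848}{4979} \approx -705.93$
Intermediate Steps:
$C{\left(f,p \right)} = - 3 f p$
$c = 600$ ($c = 30 \cdot 20 = 600$)
$t = -1824$ ($t = \left(600 + 8\right) \left(-3\right) = 608 \left(-3\right) = -1824$)
$\frac{t}{- \frac{3885}{C{\left(-41,-8 \right)}} - \frac{513}{376}} = - \frac{1824}{- \frac{3885}{\left(-3\right) \left(-41\right) \left(-8\right)} - \frac{513}{376}} = - \frac{1824}{- \frac{3885}{-984} - \frac{513}{376}} = - \frac{1824}{\left(-3885\right) \left(- \frac{1}{984}\right) - \frac{513}{376}} = - \frac{1824}{\frac{1295}{328} - \frac{513}{376}} = - \frac{1824}{\frac{4979}{1927}} = \left(-1824\right) \frac{1927}{4979} = - \frac{3514848}{4979}$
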